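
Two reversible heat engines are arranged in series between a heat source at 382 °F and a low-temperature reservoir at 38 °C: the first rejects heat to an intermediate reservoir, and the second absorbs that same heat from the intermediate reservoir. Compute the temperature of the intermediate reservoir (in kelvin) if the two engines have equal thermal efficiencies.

T_m ≈ 381.4 K

T_H = 382 °F → (382 − 32) × 5/9 = 194.44 °C = 467.59 K.
T_C = 38 °C → 38 + 273.15 = 311.15 K.
Equal efficiencies require 1 − T_m/T_H = 1 − T_C/T_m, i.e. T_m/T_H = T_C/T_m, so T_m = √(T_H·T_C) = √(467.59 × 311.15) = 381.4 K.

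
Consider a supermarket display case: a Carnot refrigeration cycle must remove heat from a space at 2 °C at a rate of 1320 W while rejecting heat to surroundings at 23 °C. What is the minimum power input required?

T_H = 23 °C → 23 + 273.15 = 296.15 K.
T_C = 2 °C → 2 + 273.15 = 275.15 K.
The reversible coefficient of performance is COP_R = T_C/(T_H − T_C) = 275.15/21.00 = 13.1024.
W = Q_C/COP_R = 1320/13.1024 = 100.7 W.

Ẇ_in ≈ 100.7 W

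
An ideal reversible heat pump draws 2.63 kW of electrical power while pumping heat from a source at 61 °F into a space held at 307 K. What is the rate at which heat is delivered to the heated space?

Q̇_H ≈ 45.5 kW

T_C = 61 °F → (61 − 32) × 5/9 = 16.11 °C = 289.26 K.
For a reversible heat pump, COP_HP = T_H/(T_H − T_C) = 307.00/17.74 = 17.3066.
Q_H = COP_HP · W = 17.3066 × 2.63 = 45.5 kW.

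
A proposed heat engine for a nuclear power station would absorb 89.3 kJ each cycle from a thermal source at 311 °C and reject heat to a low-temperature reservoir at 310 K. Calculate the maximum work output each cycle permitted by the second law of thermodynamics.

W_max ≈ 41.9 kJ

T_H = 311 °C → 311 + 273.15 = 584.15 K.
The upper bound on efficiency is η_max = 1 − T_C/T_H = 1 − 310.00/584.15 = 0.4693.
W_max = η_max · Q_H = 0.4693 × 89.3 = 41.9 kJ.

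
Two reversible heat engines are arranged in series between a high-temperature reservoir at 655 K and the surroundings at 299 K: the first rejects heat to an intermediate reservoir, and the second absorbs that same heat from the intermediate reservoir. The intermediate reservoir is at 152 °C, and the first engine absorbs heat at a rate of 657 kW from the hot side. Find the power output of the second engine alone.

Ẇ₂ ≈ 126.5 kW

T_m = 152 °C → 152 + 273.15 = 425.15 K.
Heat entering the second stage: Q_m = Q_H·(T_m/T_H) = 657 × 425.15/655.00 = 426.4 kW.
Second-stage efficiency η₂ = 1 − T_C/T_m = 1 − 299.00/425.15 = 0.2967, so W₂ = η₂·Q_m = 126.5 kW.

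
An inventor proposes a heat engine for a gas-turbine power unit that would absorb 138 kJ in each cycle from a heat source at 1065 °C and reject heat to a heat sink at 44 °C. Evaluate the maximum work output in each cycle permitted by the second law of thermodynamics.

T_H = 1065 °C → 1065 + 273.15 = 1338.15 K.
T_C = 44 °C → 44 + 273.15 = 317.15 K.
The second-law ceiling is the Carnot efficiency, η_max = 1 − T_C/T_H = 1 − 317.15/1338.15 = 0.7630.
W_max = η_max · Q_H = 0.7630 × 138 = 105 kJ.

W_max ≈ 105 kJ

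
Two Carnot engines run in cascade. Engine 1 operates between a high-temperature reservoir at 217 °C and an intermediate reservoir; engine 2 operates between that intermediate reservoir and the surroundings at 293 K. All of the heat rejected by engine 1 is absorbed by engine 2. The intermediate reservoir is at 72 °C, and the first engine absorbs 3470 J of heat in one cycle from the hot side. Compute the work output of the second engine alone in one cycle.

W₂ ≈ 369.2 J

T_H = 217 °C → 217 + 273.15 = 490.15 K.
T_m = 72 °C → 72 + 273.15 = 345.15 K.
Heat entering the second stage: Q_m = Q_H·(T_m/T_H) = 3470 × 345.15/490.15 = 2443 J.
Second-stage efficiency η₂ = 1 − T_C/T_m = 1 − 293.00/345.15 = 0.1511, so W₂ = η₂·Q_m = 369.2 J.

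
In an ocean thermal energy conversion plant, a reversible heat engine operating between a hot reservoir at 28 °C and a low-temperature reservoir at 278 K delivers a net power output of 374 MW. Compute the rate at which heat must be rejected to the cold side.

T_H = 28 °C → 28 + 273.15 = 301.15 K.
η_rev = 1 − T_C/T_H = 1 − 278.00/301.15 = 0.0769.
Since Q_C/Q_H = T_C/T_H and Q_H = W/η, Q_C = W·T_C/(T_H − T_C) = 374 × 278.00/23.15 = 4491 MW.

Q̇_C ≈ 4491 MW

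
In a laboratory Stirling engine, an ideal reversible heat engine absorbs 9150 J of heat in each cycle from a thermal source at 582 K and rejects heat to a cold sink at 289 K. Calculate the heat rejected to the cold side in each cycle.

Carnot efficiency: η = 1 − T_C/T_H = 1 − 289.00/582.00 = 0.5034.
For a reversible cycle Q_C/Q_H = T_C/T_H, so Q_C = 9150 × 289.00/582.00 = 4544 J.

Q_C ≈ 4544 J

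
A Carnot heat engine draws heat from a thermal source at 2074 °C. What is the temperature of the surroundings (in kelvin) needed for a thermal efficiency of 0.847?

T_H = 2074 °C → 2074 + 273.15 = 2347.15 K.
From η = 1 − T_C/T_H, T_C = T_H·(1 − η) = 2347.15 × (1 − 0.847) = 359 K.

T_C ≈ 359 K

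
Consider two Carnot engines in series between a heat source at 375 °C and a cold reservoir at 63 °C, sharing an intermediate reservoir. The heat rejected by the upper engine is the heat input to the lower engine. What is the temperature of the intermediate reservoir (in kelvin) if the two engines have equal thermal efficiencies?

T_m ≈ 467 K

T_H = 375 °C → 375 + 273.15 = 648.15 K.
T_C = 63 °C → 63 + 273.15 = 336.15 K.
Equal efficiencies require 1 − T_m/T_H = 1 − T_C/T_m, i.e. T_m/T_H = T_C/T_m, so T_m = √(T_H·T_C) = √(648.15 × 336.15) = 467 K.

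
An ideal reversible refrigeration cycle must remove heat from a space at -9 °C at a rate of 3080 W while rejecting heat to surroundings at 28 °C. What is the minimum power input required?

Ẇ_in ≈ 431 W

T_H = 28 °C → 28 + 273.15 = 301.15 K.
T_C = -9 °C → -9 + 273.15 = 264.15 K.
The reversible coefficient of performance is COP_R = T_C/(T_H − T_C) = 264.15/37.00 = 7.1392.
W = Q_C/COP_R = 3080/7.1392 = 431 W.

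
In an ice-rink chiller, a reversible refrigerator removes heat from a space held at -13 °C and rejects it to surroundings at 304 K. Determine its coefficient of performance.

COP_R ≈ 5.933

T_C = -13 °C → -13 + 273.15 = 260.15 K.
Carnot COP: COP_R = T_C/(T_H − T_C) = 260.15/(304.00 − 260.15) = 5.933.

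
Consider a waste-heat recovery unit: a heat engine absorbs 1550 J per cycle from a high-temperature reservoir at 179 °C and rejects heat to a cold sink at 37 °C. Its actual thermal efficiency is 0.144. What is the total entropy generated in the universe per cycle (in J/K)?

ΔS_univ ≈ 0.8499 J/K

T_H = 179 °C → 179 + 273.15 = 452.15 K.
T_C = 37 °C → 37 + 273.15 = 310.15 K.
W = η·Q_H = 0.144 × 1550 = 223.2 J, so Q_C = Q_H − W = 1327 J.
Reservoir entropy changes: ΔS_H = −Q_H/T_H = −1550/452.15 = -3.428 J/K and ΔS_C = +Q_C/T_C = 1327/310.15 = 4.278 J/K.
ΔS_univ = −Q_H/T_H + Q_C/T_C = 0.8499 J/K (> 0, since η = 0.144 < η_Carnot = 0.314).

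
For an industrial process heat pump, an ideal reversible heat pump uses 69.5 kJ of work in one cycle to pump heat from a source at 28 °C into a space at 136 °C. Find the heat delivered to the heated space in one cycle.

T_H = 136 °C → 136 + 273.15 = 409.15 K.
T_C = 28 °C → 28 + 273.15 = 301.15 K.
The Carnot heat-pump COP is COP_HP = T_H/(T_H − T_C) = 409.15/108.00 = 3.7884.
Q_H = COP_HP · W = 3.7884 × 69.5 = 263 kJ.

Q_H ≈ 263 kJ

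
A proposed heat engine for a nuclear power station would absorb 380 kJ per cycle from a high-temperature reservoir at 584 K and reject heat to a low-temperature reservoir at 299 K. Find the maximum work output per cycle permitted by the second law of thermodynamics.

No engine can exceed the Carnot limit: η_max = 1 − T_C/T_H = 1 − 299.00/584.00 = 0.4880.
W_max = η_max · Q_H = 0.4880 × 380 = 185 kJ.

W_max ≈ 185 kJ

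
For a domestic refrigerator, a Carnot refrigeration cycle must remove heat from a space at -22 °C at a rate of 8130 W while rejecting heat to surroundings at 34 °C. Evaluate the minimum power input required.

Ẇ_in ≈ 1813 W

T_H = 34 °C → 34 + 273.15 = 307.15 K.
T_C = -22 °C → -22 + 273.15 = 251.15 K.
Carnot COP: COP_R = T_C/(T_H − T_C) = 251.15/56.00 = 4.4848.
W = Q_C/COP_R = 8130/4.4848 = 1813 W.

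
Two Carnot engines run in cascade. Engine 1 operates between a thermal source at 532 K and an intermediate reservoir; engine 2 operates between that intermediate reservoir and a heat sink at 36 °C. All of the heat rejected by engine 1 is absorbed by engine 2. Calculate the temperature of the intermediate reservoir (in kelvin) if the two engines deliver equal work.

T_C = 36 °C → 36 + 273.15 = 309.15 K.
For reversible stages Q_m = Q_H·(T_m/T_H). Setting W₁ = Q_H(1 − T_m/T_H) equal to W₂ = Q_m(1 − T_C/T_m) = Q_H·(T_m − T_C)/T_H gives T_H − T_m = T_m − T_C, so T_m = (T_H + T_C)/2 = (532.00 + 309.15)/2 = 421 K.

T_m ≈ 421 K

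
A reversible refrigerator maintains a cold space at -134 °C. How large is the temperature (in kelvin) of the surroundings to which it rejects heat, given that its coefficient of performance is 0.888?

T_C = -134 °C → -134 + 273.15 = 139.15 K.
COP_R = T_C/(T_H − T_C) ⇒ T_H = T_C·(1 + 1/COP_R) = 139.15 × (1 + 1/0.888) = 296 K.

T_H ≈ 296 K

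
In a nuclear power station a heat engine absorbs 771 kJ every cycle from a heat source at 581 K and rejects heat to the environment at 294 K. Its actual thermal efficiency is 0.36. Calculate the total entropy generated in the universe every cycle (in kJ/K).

W = η·Q_H = 0.36 × 771 = 277.6 kJ, so Q_C = Q_H − W = 493.4 kJ.
The hot reservoir loses entropy Q_H/T_H = 771/581.00 = 1.327 kJ/K; the cold reservoir gains Q_C/T_C = 493.4/294.00 = 1.678 kJ/K.
ΔS_univ = −Q_H/T_H + Q_C/T_C = 0.351 kJ/K (> 0, since η = 0.36 < η_Carnot = 0.494).

ΔS_univ ≈ 0.351 kJ/K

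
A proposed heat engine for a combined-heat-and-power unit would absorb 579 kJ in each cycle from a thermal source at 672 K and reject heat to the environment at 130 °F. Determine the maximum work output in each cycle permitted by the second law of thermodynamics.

T_C = 130 °F → (130 − 32) × 5/9 = 54.44 °C = 327.59 K.
The second-law ceiling is the Carnot efficiency, η_max = 1 − T_C/T_H = 1 − 327.59/672.00 = 0.5125.
W_max = η_max · Q_H = 0.5125 × 579 = 296.7 kJ.

W_max ≈ 296.7 kJ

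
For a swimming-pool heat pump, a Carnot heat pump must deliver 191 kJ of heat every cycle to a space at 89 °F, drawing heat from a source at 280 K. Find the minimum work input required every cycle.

T_H = 89 °F → (89 − 32) × 5/9 = 31.67 °C = 304.82 K.
Reversible heating COP: COP_HP = T_H/(T_H − T_C) = 304.82/24.82 = 12.2827.
W = Q_H/COP_HP = 191/12.2827 = 15.55 kJ.

W_in ≈ 15.55 kJ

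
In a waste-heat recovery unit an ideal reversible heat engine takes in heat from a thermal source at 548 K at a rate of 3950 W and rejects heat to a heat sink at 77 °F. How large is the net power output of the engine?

T_C = 77 °F → (77 − 32) × 5/9 = 25.00 °C = 298.15 K.
For a reversible engine, η = 1 − T_C/T_H = 1 − 298.15/548.00 = 0.4559.
W = η·Q_H = 0.4559 × 3950 = 1801 W.

Ẇ ≈ 1801 W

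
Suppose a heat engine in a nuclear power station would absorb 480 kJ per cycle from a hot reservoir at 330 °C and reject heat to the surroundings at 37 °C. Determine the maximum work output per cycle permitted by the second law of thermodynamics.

T_H = 330 °C → 330 + 273.15 = 603.15 K.
T_C = 37 °C → 37 + 273.15 = 310.15 K.
The second-law ceiling is the Carnot efficiency, η_max = 1 − T_C/T_H = 1 − 310.15/603.15 = 0.4858.
W_max = η_max · Q_H = 0.4858 × 480 = 233.2 kJ.

W_max ≈ 233.2 kJ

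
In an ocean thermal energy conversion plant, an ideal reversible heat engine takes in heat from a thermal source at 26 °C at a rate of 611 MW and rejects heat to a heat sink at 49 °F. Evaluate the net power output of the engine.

T_H = 26 °C → 26 + 273.15 = 299.15 K.
T_C = 49 °F → (49 − 32) × 5/9 = 9.44 °C = 282.59 K.
Since the cycle is reversible, η = 1 − T_C/T_H = 1 − 282.59/299.15 = 0.0553.
W = η·Q_H = 0.0553 × 611 = 33.81 MW.

Ẇ ≈ 33.81 MW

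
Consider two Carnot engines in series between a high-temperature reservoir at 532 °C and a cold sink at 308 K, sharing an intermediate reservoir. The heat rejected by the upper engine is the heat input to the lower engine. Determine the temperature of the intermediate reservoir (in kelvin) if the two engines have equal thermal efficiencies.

T_H = 532 °C → 532 + 273.15 = 805.15 K.
Equal efficiencies require 1 − T_m/T_H = 1 − T_C/T_m, i.e. T_m/T_H = T_C/T_m, so T_m = √(T_H·T_C) = √(805.15 × 308.00) = 498.0 K.

T_m ≈ 498.0 K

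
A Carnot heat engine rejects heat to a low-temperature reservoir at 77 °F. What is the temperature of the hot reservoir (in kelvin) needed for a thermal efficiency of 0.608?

T_H ≈ 761 K

T_C = 77 °F → (77 − 32) × 5/9 = 25.00 °C = 298.15 K.
From η = 1 − T_C/T_H, solving for T_H gives T_H = T_C/(1 − η) = 298.15/(1 − 0.608) = 761 K.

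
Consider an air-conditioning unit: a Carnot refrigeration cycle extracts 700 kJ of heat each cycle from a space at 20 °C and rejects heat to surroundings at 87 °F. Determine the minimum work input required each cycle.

W_in ≈ 25.2 kJ

T_H = 87 °F → (87 − 32) × 5/9 = 30.56 °C = 303.71 K.
T_C = 20 °C → 20 + 273.15 = 293.15 K.
For a reversible refrigerator, COP_R = T_C/(T_H − T_C) = 293.15/10.56 = 27.7721.
W = Q_C/COP_R = 700/27.7721 = 25.2 kJ.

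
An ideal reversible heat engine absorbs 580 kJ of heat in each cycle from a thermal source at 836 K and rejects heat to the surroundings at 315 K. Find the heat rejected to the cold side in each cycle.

η_rev = 1 − T_C/T_H = 1 − 315.00/836.00 = 0.6232.
For a reversible cycle Q_C/Q_H = T_C/T_H, so Q_C = 580 × 315.00/836.00 = 219 kJ.

Q_C ≈ 219 kJ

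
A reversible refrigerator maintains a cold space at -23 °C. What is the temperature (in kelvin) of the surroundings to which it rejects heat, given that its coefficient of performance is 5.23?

T_H ≈ 298.0 K

T_C = -23 °C → -23 + 273.15 = 250.15 K.
COP_R = T_C/(T_H − T_C) ⇒ T_H = T_C·(1 + 1/COP_R) = 250.15 × (1 + 1/5.23) = 298.0 K.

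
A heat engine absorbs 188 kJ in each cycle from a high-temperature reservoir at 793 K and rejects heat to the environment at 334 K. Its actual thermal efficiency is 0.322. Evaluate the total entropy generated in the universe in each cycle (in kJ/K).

ΔS_univ ≈ 0.145 kJ/K

W = η·Q_H = 0.322 × 188 = 60.54 kJ, so Q_C = Q_H − W = 127.5 kJ.
Entropy balance on the reservoirs: −Q_H/T_H = -0.2371 kJ/K, +Q_C/T_C = 0.3816 kJ/K.
ΔS_univ = −Q_H/T_H + Q_C/T_C = 0.145 kJ/K (> 0, since η = 0.322 < η_Carnot = 0.579).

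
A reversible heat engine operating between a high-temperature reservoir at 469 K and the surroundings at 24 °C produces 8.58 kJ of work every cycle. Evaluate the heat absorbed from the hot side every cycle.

T_C = 24 °C → 24 + 273.15 = 297.15 K.
Since the cycle is reversible, η = 1 − T_C/T_H = 1 − 297.15/469.00 = 0.3664.
Q_H = W/η = 8.58/0.3664 = 23.4 kJ.

Q_H ≈ 23.4 kJ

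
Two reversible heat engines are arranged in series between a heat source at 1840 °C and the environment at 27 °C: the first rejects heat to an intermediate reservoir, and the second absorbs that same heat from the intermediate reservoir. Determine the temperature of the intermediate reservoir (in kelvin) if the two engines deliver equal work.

T_m ≈ 1207 K

T_H = 1840 °C → 1840 + 273.15 = 2113.15 K.
T_C = 27 °C → 27 + 273.15 = 300.15 K.
For reversible stages Q_m = Q_H·(T_m/T_H). Setting W₁ = Q_H(1 − T_m/T_H) equal to W₂ = Q_m(1 − T_C/T_m) = Q_H·(T_m − T_C)/T_H gives T_H − T_m = T_m − T_C, so T_m = (T_H + T_C)/2 = (2113.15 + 300.15)/2 = 1207 K.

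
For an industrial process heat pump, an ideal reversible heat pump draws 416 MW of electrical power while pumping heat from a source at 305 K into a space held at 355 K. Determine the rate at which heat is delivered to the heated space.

For a reversible heat pump, COP_HP = T_H/(T_H − T_C) = 355.00/50.00 = 7.1000.
Q_H = COP_HP · W = 7.1000 × 416 = 2954 MW.

Q̇_H ≈ 2954 MW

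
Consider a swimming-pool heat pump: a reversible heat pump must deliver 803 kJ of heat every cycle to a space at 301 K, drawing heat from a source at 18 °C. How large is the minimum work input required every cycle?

T_C = 18 °C → 18 + 273.15 = 291.15 K.
For a reversible heat pump, COP_HP = T_H/(T_H − T_C) = 301.00/9.85 = 30.5584.
W = Q_H/COP_HP = 803/30.5584 = 26.3 kJ.

W_in ≈ 26.3 kJ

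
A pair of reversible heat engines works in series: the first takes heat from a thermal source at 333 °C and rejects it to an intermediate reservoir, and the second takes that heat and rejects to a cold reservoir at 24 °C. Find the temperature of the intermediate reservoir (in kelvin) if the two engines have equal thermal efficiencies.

T_m ≈ 424 K

T_H = 333 °C → 333 + 273.15 = 606.15 K.
T_C = 24 °C → 24 + 273.15 = 297.15 K.
Equal efficiencies require 1 − T_m/T_H = 1 − T_C/T_m, i.e. T_m/T_H = T_C/T_m, so T_m = √(T_H·T_C) = √(606.15 × 297.15) = 424 K.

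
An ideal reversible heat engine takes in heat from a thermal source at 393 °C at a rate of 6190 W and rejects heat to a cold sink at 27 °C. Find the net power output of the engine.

Ẇ ≈ 3401 W

T_H = 393 °C → 393 + 273.15 = 666.15 K.
T_C = 27 °C → 27 + 273.15 = 300.15 K.
The Carnot efficiency is η = 1 − T_C/T_H = 1 − 300.15/666.15 = 0.5494.
W = η·Q_H = 0.5494 × 6190 = 3401 W.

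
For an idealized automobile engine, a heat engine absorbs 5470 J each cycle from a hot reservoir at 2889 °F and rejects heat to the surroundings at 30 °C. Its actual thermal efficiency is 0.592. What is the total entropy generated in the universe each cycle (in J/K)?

ΔS_univ ≈ 4.422 J/K

T_H = 2889 °F → (2889 − 32) × 5/9 = 1587.22 °C = 1860.37 K.
T_C = 30 °C → 30 + 273.15 = 303.15 K.
W = η·Q_H = 0.592 × 5470 = 3238 J, so Q_C = Q_H − W = 2232 J.
The hot reservoir loses entropy Q_H/T_H = 5470/1860.37 = 2.940 J/K; the cold reservoir gains Q_C/T_C = 2232/303.15 = 7.362 J/K.
ΔS_univ = −Q_H/T_H + Q_C/T_C = 4.422 J/K (> 0, since η = 0.592 < η_Carnot = 0.837).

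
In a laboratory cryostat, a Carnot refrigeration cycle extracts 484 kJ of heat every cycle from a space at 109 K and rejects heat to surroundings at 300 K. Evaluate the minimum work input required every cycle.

W_in ≈ 848 kJ

The reversible coefficient of performance is COP_R = T_C/(T_H − T_C) = 109.00/191.00 = 0.5707.
W = Q_C/COP_R = 484/0.5707 = 848 kJ.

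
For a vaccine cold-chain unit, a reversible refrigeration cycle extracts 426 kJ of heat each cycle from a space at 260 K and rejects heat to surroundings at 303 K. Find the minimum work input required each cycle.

W_in ≈ 70.5 kJ

Carnot COP: COP_R = T_C/(T_H − T_C) = 260.00/43.00 = 6.0465.
W = Q_C/COP_R = 426/6.0465 = 70.5 kJ.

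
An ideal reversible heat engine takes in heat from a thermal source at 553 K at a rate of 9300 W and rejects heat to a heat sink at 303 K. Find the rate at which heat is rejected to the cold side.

Q̇_C ≈ 5100 W

For a reversible engine, η = 1 − T_C/T_H = 1 − 303.00/553.00 = 0.4521.
For a reversible cycle Q_C/Q_H = T_C/T_H, so Q_C = 9300 × 303.00/553.00 = 5100 W.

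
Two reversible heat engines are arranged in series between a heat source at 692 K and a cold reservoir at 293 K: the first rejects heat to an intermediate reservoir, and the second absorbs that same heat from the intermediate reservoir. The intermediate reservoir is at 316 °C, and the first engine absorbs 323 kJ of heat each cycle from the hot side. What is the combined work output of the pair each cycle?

W_total ≈ 186 kJ

Two reversible stages in series are equivalent to a single Carnot engine between T_H and T_C, so η_total = 1 − T_C/T_H = 1 − 293.00/692.00 = 0.5766.
W_total = η_total · Q_H = 0.5766 × 323 = 186 kJ.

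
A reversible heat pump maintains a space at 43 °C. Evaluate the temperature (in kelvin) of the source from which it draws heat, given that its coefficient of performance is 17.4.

T_C ≈ 298 K

T_H = 43 °C → 43 + 273.15 = 316.15 K.
COP_HP = T_H/(T_H − T_C) ⇒ T_C = T_H·(COP_HP − 1)/COP_HP = 316.15 × (17.4 − 1)/17.4 = 298 K.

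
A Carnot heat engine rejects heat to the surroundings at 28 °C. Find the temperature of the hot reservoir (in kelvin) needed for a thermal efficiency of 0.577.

T_H ≈ 711.9 K

T_C = 28 °C → 28 + 273.15 = 301.15 K.
From η = 1 − T_C/T_H, solving for T_H gives T_H = T_C/(1 − η) = 301.15/(1 − 0.577) = 711.9 K.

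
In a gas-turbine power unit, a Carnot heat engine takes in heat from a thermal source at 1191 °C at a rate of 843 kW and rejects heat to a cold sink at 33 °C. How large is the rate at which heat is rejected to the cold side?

T_H = 1191 °C → 1191 + 273.15 = 1464.15 K.
T_C = 33 °C → 33 + 273.15 = 306.15 K.
The Carnot efficiency is η = 1 − T_C/T_H = 1 − 306.15/1464.15 = 0.7909.
For a reversible cycle Q_C/Q_H = T_C/T_H, so Q_C = 843 × 306.15/1464.15 = 176.3 kW.

Q̇_C ≈ 176.3 kW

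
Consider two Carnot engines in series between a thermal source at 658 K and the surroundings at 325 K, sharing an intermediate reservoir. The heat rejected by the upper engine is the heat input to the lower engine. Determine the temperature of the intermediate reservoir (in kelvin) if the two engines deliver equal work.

T_m ≈ 492 K

For reversible stages Q_m = Q_H·(T_m/T_H). Setting W₁ = Q_H(1 − T_m/T_H) equal to W₂ = Q_m(1 − T_C/T_m) = Q_H·(T_m − T_C)/T_H gives T_H − T_m = T_m − T_C, so T_m = (T_H + T_C)/2 = (658.00 + 325.00)/2 = 492 K.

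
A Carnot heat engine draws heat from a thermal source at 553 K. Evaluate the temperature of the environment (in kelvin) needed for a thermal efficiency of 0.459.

T_C ≈ 299 K

From η = 1 − T_C/T_H, T_C = T_H·(1 − η) = 553.00 × (1 − 0.459) = 299 K.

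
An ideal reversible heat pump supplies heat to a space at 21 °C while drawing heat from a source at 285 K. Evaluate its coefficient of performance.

T_H = 21 °C → 21 + 273.15 = 294.15 K.
For a reversible heat pump, COP_HP = T_H/(T_H − T_C) = 294.15/(294.15 − 285.00) = 32.1.

COP_HP ≈ 32.1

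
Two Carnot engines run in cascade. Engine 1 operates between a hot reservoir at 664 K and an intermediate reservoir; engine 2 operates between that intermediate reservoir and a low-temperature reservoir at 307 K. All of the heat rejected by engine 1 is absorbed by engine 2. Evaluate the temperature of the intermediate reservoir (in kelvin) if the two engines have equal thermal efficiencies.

T_m ≈ 451 K

Equal efficiencies require 1 − T_m/T_H = 1 − T_C/T_m, i.e. T_m/T_H = T_C/T_m, so T_m = √(T_H·T_C) = √(664.00 × 307.00) = 451 K.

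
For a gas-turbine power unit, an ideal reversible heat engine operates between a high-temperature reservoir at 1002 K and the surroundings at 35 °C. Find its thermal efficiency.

T_C = 35 °C → 35 + 273.15 = 308.15 K.
For a reversible engine, η = 1 − T_C/T_H = 1 − 308.15/1002.00 = 0.692.

η ≈ 0.692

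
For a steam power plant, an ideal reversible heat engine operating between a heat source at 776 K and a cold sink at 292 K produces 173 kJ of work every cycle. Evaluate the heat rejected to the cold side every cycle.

The Carnot efficiency is η = 1 − T_C/T_H = 1 − 292.00/776.00 = 0.6237.
Since Q_C/Q_H = T_C/T_H and Q_H = W/η, Q_C = W·T_C/(T_H − T_C) = 173 × 292.00/484.00 = 104.4 kJ.

Q_C ≈ 104.4 kJ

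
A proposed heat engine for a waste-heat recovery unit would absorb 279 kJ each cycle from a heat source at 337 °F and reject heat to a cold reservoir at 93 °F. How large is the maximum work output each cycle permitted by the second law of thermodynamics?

T_H = 337 °F → (337 − 32) × 5/9 = 169.44 °C = 442.59 K.
T_C = 93 °F → (93 − 32) × 5/9 = 33.89 °C = 307.04 K.
By the Carnot theorem, η_max = 1 − T_C/T_H = 1 − 307.04/442.59 = 0.3063.
W_max = η_max · Q_H = 0.3063 × 279 = 85.5 kJ.

W_max ≈ 85.5 kJ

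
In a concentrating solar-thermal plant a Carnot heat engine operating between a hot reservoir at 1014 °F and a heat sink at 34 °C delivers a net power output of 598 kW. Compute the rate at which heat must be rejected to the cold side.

Q̇_C ≈ 359.1 kW

T_H = 1014 °F → (1014 − 32) × 5/9 = 545.56 °C = 818.71 K.
T_C = 34 °C → 34 + 273.15 = 307.15 K.
For a reversible engine, η = 1 − T_C/T_H = 1 − 307.15/818.71 = 0.6248.
Since Q_C/Q_H = T_C/T_H and Q_H = W/η, Q_C = W·T_C/(T_H − T_C) = 598 × 307.15/511.56 = 359.1 kW.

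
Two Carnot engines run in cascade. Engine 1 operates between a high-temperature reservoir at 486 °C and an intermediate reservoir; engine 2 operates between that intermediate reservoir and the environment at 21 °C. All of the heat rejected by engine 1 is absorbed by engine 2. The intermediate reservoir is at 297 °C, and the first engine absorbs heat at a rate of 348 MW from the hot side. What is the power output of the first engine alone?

T_H = 486 °C → 486 + 273.15 = 759.15 K.
T_C = 21 °C → 21 + 273.15 = 294.15 K.
T_m = 297 °C → 297 + 273.15 = 570.15 K.
First-stage efficiency η₁ = 1 − T_m/T_H = 1 − 570.15/759.15 = 0.2490.
W₁ = η₁·Q_H = 0.2490 × 348 = 86.64 MW.

Ẇ₁ ≈ 86.64 MW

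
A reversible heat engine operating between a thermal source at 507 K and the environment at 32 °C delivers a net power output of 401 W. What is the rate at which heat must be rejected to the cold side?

T_C = 32 °C → 32 + 273.15 = 305.15 K.
η_rev = 1 − T_C/T_H = 1 − 305.15/507.00 = 0.3981.
Since Q_C/Q_H = T_C/T_H and Q_H = W/η, Q_C = W·T_C/(T_H − T_C) = 401 × 305.15/201.85 = 606.2 W.

Q̇_C ≈ 606.2 W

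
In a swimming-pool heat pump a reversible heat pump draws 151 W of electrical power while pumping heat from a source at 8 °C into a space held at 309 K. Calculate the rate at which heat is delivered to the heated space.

Q̇_H ≈ 1680 W

T_C = 8 °C → 8 + 273.15 = 281.15 K.
Reversible heating COP: COP_HP = T_H/(T_H − T_C) = 309.00/27.85 = 11.0952.
Q_H = COP_HP · W = 11.0952 × 151 = 1680 W.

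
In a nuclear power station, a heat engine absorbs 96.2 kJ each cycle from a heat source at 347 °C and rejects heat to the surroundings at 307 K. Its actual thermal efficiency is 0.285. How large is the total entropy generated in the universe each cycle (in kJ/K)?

ΔS_univ ≈ 0.0689 kJ/K

T_H = 347 °C → 347 + 273.15 = 620.15 K.
W = η·Q_H = 0.285 × 96.2 = 27.42 kJ, so Q_C = Q_H − W = 68.78 kJ.
The hot reservoir loses entropy Q_H/T_H = 96.2/620.15 = 0.1551 kJ/K; the cold reservoir gains Q_C/T_C = 68.78/307.00 = 0.2240 kJ/K.
ΔS_univ = −Q_H/T_H + Q_C/T_C = 0.0689 kJ/K (> 0, since η = 0.285 < η_Carnot = 0.505).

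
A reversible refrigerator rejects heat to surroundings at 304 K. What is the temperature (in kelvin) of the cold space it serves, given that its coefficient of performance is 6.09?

COP_R = T_C/(T_H − T_C) ⇒ T_C = T_H·COP_R/(1 + COP_R) = 304.00 × 6.09/(1 + 6.09) = 261 K.

T_C ≈ 261 K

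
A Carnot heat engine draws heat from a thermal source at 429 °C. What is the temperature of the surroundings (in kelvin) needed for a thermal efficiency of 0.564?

T_C ≈ 306 K

T_H = 429 °C → 429 + 273.15 = 702.15 K.
From η = 1 − T_C/T_H, T_C = T_H·(1 − η) = 702.15 × (1 − 0.564) = 306 K.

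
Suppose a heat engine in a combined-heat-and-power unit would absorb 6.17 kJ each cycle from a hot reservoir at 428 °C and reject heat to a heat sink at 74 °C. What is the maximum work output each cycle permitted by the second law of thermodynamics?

T_H = 428 °C → 428 + 273.15 = 701.15 K.
T_C = 74 °C → 74 + 273.15 = 347.15 K.
The second-law ceiling is the Carnot efficiency, η_max = 1 − T_C/T_H = 1 − 347.15/701.15 = 0.5049.
W_max = η_max · Q_H = 0.5049 × 6.17 = 3.12 kJ.

W_max ≈ 3.12 kJ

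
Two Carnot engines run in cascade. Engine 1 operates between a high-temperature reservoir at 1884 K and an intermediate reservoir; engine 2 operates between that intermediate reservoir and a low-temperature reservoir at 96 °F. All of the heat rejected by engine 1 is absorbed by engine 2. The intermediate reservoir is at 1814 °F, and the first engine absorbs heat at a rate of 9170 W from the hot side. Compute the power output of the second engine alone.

Ẇ₂ ≈ 4650 W

T_C = 96 °F → (96 − 32) × 5/9 = 35.56 °C = 308.71 K.
T_m = 1814 °F → (1814 − 32) × 5/9 = 990.00 °C = 1263.15 K.
Heat entering the second stage: Q_m = Q_H·(T_m/T_H) = 9170 × 1263.15/1884.00 = 6150 W.
Second-stage efficiency η₂ = 1 − T_C/T_m = 1 − 308.71/1263.15 = 0.7556, so W₂ = η₂·Q_m = 4650 W.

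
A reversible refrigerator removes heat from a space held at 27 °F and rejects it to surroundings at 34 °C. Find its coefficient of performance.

COP_R ≈ 7.352

T_H = 34 °C → 34 + 273.15 = 307.15 K.
T_C = 27 °F → (27 − 32) × 5/9 = -2.78 °C = 270.37 K.
Carnot COP: COP_R = T_C/(T_H − T_C) = 270.37/(307.15 − 270.37) = 7.352.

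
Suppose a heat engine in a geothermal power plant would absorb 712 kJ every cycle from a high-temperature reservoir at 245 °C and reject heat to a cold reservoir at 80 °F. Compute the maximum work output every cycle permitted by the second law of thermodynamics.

T_H = 245 °C → 245 + 273.15 = 518.15 K.
T_C = 80 °F → (80 − 32) × 5/9 = 26.67 °C = 299.82 K.
No engine can exceed the Carnot limit: η_max = 1 − T_C/T_H = 1 − 299.82/518.15 = 0.4214.
W_max = η_max · Q_H = 0.4214 × 712 = 300 kJ.

W_max ≈ 300 kJ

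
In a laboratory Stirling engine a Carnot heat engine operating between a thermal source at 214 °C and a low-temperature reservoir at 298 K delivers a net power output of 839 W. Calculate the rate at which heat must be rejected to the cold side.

T_H = 214 °C → 214 + 273.15 = 487.15 K.
The Carnot efficiency is η = 1 − T_C/T_H = 1 − 298.00/487.15 = 0.3883.
Since Q_C/Q_H = T_C/T_H and Q_H = W/η, Q_C = W·T_C/(T_H − T_C) = 839 × 298.00/189.15 = 1320 W.

Q̇_C ≈ 1320 W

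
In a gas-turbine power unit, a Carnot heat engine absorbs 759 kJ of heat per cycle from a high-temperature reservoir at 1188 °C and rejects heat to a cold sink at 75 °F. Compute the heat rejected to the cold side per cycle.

Q_C ≈ 154 kJ

T_H = 1188 °C → 1188 + 273.15 = 1461.15 K.
T_C = 75 °F → (75 − 32) × 5/9 = 23.89 °C = 297.04 K.
For a reversible engine, η = 1 − T_C/T_H = 1 − 297.04/1461.15 = 0.7967.
For a reversible cycle Q_C/Q_H = T_C/T_H, so Q_C = 759 × 297.04/1461.15 = 154 kJ.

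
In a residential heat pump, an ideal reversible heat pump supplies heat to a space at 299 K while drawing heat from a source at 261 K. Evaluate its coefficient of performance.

COP_HP ≈ 7.87

COP_HP = T_H/(T_H − T_C) = 299.00/(299.00 − 261.00) = 7.87.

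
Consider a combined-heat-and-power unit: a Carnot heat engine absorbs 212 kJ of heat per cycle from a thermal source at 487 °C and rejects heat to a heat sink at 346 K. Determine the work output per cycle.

T_H = 487 °C → 487 + 273.15 = 760.15 K.
Since the cycle is reversible, η = 1 − T_C/T_H = 1 − 346.00/760.15 = 0.5448.
W = η·Q_H = 0.5448 × 212 = 116 kJ.

W ≈ 116 kJ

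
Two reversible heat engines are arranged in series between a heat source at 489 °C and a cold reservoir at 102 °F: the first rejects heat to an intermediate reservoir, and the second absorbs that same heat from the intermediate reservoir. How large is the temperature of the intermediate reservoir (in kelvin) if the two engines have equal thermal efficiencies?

T_m ≈ 488 K

T_H = 489 °C → 489 + 273.15 = 762.15 K.
T_C = 102 °F → (102 − 32) × 5/9 = 38.89 °C = 312.04 K.
Equal efficiencies require 1 − T_m/T_H = 1 − T_C/T_m, i.e. T_m/T_H = T_C/T_m, so T_m = √(T_H·T_C) = √(762.15 × 312.04) = 488 K.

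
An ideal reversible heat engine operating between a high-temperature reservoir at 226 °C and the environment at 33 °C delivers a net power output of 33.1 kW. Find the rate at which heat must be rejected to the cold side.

T_H = 226 °C → 226 + 273.15 = 499.15 K.
T_C = 33 °C → 33 + 273.15 = 306.15 K.
For a reversible engine, η = 1 − T_C/T_H = 1 − 306.15/499.15 = 0.3867.
Since Q_C/Q_H = T_C/T_H and Q_H = W/η, Q_C = W·T_C/(T_H − T_C) = 33.1 × 306.15/193.00 = 52.5 kW.

Q̇_C ≈ 52.5 kW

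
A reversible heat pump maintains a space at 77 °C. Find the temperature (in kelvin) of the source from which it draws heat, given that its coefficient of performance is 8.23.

T_C ≈ 308 K

T_H = 77 °C → 77 + 273.15 = 350.15 K.
COP_HP = T_H/(T_H − T_C) ⇒ T_C = T_H·(COP_HP − 1)/COP_HP = 350.15 × (8.23 − 1)/8.23 = 308 K.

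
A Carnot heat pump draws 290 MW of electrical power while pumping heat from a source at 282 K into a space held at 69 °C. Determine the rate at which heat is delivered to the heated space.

Q̇_H ≈ 1650 MW

T_H = 69 °C → 69 + 273.15 = 342.15 K.
Reversible heating COP: COP_HP = T_H/(T_H − T_C) = 342.15/60.15 = 5.6883.
Q_H = COP_HP · W = 5.6883 × 290 = 1650 MW.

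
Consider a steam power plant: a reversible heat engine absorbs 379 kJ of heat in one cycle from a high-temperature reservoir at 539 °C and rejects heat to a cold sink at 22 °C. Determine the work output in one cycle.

W ≈ 241 kJ

T_H = 539 °C → 539 + 273.15 = 812.15 K.
T_C = 22 °C → 22 + 273.15 = 295.15 K.
For a reversible engine, η = 1 − T_C/T_H = 1 − 295.15/812.15 = 0.6366.
W = η·Q_H = 0.6366 × 379 = 241 kJ.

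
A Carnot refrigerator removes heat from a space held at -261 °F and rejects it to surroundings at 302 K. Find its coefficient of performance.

COP_R ≈ 0.5760

T_C = -261 °F → (-261 − 32) × 5/9 = -162.78 °C = 110.37 K.
Carnot COP: COP_R = T_C/(T_H − T_C) = 110.37/(302.00 − 110.37) = 0.5760.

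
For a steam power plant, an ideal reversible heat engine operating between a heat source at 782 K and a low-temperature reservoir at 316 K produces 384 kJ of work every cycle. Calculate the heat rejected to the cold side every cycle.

Q_C ≈ 260.4 kJ

Carnot efficiency: η = 1 − T_C/T_H = 1 − 316.00/782.00 = 0.5959.
Since Q_C/Q_H = T_C/T_H and Q_H = W/η, Q_C = W·T_C/(T_H − T_C) = 384 × 316.00/466.00 = 260.4 kJ.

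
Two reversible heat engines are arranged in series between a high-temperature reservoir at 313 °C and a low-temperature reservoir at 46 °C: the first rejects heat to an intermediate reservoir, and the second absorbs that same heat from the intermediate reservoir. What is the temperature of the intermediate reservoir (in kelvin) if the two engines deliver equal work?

T_m ≈ 453 K

T_H = 313 °C → 313 + 273.15 = 586.15 K.
T_C = 46 °C → 46 + 273.15 = 319.15 K.
For reversible stages Q_m = Q_H·(T_m/T_H). Setting W₁ = Q_H(1 − T_m/T_H) equal to W₂ = Q_m(1 − T_C/T_m) = Q_H·(T_m − T_C)/T_H gives T_H − T_m = T_m − T_C, so T_m = (T_H + T_C)/2 = (586.15 + 319.15)/2 = 453 K.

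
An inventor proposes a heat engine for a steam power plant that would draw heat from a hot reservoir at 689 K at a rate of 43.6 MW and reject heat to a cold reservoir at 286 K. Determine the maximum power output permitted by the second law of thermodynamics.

By the Carnot theorem, η_max = 1 − T_C/T_H = 1 − 286.00/689.00 = 0.5849.
W_max = η_max · Q_H = 0.5849 × 43.6 = 25.5 MW.

Ẇ_max ≈ 25.5 MW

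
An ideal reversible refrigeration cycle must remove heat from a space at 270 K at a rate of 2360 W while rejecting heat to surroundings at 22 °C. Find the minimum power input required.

Ẇ_in ≈ 219.8 W

T_H = 22 °C → 22 + 273.15 = 295.15 K.
The reversible coefficient of performance is COP_R = T_C/(T_H − T_C) = 270.00/25.15 = 10.7356.
W = Q_C/COP_R = 2360/10.7356 = 219.8 W.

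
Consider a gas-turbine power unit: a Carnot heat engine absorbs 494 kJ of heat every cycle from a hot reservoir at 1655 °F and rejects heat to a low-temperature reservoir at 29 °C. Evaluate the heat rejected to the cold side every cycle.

Q_C ≈ 127.1 kJ

T_H = 1655 °F → (1655 − 32) × 5/9 = 901.67 °C = 1174.82 K.
T_C = 29 °C → 29 + 273.15 = 302.15 K.
The Carnot efficiency is η = 1 − T_C/T_H = 1 − 302.15/1174.82 = 0.7428.
For a reversible cycle Q_C/Q_H = T_C/T_H, so Q_C = 494 × 302.15/1174.82 = 127.1 kJ.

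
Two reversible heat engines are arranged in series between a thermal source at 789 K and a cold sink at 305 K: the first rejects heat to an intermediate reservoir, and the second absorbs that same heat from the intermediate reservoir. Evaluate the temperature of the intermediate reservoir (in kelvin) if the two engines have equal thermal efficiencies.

T_m ≈ 490.6 K

Equal efficiencies require 1 − T_m/T_H = 1 − T_C/T_m, i.e. T_m/T_H = T_C/T_m, so T_m = √(T_H·T_C) = √(789.00 × 305.00) = 490.6 K.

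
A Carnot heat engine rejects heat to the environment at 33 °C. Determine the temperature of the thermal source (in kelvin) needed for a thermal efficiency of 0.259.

T_H ≈ 413.2 K

T_C = 33 °C → 33 + 273.15 = 306.15 K.
From η = 1 − T_C/T_H, solving for T_H gives T_H = T_C/(1 − η) = 306.15/(1 − 0.259) = 413.2 K.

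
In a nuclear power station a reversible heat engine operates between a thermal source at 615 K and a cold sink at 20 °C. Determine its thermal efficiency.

η ≈ 0.523

T_C = 20 °C → 20 + 273.15 = 293.15 K.
Carnot efficiency: η = 1 − T_C/T_H = 1 − 293.15/615.00 = 0.523.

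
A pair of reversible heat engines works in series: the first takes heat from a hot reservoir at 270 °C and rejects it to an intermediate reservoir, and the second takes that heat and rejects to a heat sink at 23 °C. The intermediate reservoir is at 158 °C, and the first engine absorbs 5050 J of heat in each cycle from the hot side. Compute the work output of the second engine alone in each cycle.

W₂ ≈ 1260 J

T_H = 270 °C → 270 + 273.15 = 543.15 K.
T_C = 23 °C → 23 + 273.15 = 296.15 K.
T_m = 158 °C → 158 + 273.15 = 431.15 K.
Heat entering the second stage: Q_m = Q_H·(T_m/T_H) = 5050 × 431.15/543.15 = 4010 J.
Second-stage efficiency η₂ = 1 − T_C/T_m = 1 − 296.15/431.15 = 0.3131, so W₂ = η₂·Q_m = 1260 J.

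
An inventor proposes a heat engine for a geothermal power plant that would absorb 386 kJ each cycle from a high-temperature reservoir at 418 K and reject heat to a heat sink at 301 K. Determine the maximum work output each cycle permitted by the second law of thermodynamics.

By the Carnot theorem, η_max = 1 − T_C/T_H = 1 − 301.00/418.00 = 0.2799.
W_max = η_max · Q_H = 0.2799 × 386 = 108 kJ.

W_max ≈ 108 kJ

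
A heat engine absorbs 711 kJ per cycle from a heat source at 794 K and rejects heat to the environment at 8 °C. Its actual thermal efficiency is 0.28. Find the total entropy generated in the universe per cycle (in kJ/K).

ΔS_univ ≈ 0.9253 kJ/K

T_C = 8 °C → 8 + 273.15 = 281.15 K.
W = η·Q_H = 0.28 × 711 = 199.1 kJ, so Q_C = Q_H − W = 511.9 kJ.
Reservoir entropy changes: ΔS_H = −Q_H/T_H = −711/794.00 = -0.8955 kJ/K and ΔS_C = +Q_C/T_C = 511.9/281.15 = 1.821 kJ/K.
ΔS_univ = −Q_H/T_H + Q_C/T_C = 0.9253 kJ/K (> 0, since η = 0.28 < η_Carnot = 0.646).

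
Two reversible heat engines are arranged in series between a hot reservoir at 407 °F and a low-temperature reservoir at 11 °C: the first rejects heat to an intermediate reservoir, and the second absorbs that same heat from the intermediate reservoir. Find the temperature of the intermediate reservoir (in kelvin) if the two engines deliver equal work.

T_H = 407 °F → (407 − 32) × 5/9 = 208.33 °C = 481.48 K.
T_C = 11 °C → 11 + 273.15 = 284.15 K.
For reversible stages Q_m = Q_H·(T_m/T_H). Setting W₁ = Q_H(1 − T_m/T_H) equal to W₂ = Q_m(1 − T_C/T_m) = Q_H·(T_m − T_C)/T_H gives T_H − T_m = T_m − T_C, so T_m = (T_H + T_C)/2 = (481.48 + 284.15)/2 = 383 K.

T_m ≈ 383 K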